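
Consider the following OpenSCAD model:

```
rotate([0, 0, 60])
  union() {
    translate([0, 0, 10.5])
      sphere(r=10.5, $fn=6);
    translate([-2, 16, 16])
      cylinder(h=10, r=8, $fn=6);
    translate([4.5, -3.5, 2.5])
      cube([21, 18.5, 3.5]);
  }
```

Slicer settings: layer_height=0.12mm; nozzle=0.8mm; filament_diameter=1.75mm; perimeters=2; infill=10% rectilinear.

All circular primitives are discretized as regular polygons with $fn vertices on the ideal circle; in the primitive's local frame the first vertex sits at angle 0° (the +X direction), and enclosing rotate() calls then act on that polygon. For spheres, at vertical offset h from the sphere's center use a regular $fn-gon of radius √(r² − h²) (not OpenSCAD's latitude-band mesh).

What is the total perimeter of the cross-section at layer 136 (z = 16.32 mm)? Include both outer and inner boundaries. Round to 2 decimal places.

At z = 16.32 mm: the r=10.5 sphere slices to a regular 6-gon of circumradius 8.739 (√(r²−h²) with h=5.82 from center) (perimeter = 2·6·8.739·sin(180°/6) = 52.44 mm); the r=8 cylinder at (-2, 16) contributes a regular 6-gon of circumradius 8 (perimeter = 2·6·8.000·sin(180°/6) = 48.00 mm); the cube at (4.5, -3.5) is not intersected at this z (z outside [2.5, 6]); Merging all regions: the 2 present regions are separate (no shared area or edge), so areas and boundary lengths simply add and each stays a separate island — boundary = 100.44 mm; (whole slice rotated 60° about Z — lengths, areas and connectivity unchanged). Overall, the cross-section has 2 separate islands. Total boundary length (outer) = 100.44 mm.

100.44 mm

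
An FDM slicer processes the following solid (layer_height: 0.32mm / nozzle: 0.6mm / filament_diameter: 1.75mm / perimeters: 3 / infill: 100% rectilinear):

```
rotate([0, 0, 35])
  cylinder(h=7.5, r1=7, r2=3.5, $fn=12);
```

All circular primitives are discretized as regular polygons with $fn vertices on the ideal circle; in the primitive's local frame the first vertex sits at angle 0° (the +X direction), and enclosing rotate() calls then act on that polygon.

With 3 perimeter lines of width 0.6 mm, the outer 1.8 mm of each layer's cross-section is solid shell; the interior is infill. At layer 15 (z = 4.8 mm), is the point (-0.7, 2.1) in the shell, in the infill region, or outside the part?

infill

At z = 4.8 mm: the cone: at t=0.640 of its height the radius interpolates to r₁+(r₂−r₁)t = 4.760, giving a regular 12-gon of that circumradius; (whole slice rotated 35° about Z — lengths, areas and connectivity unchanged). Overall, the cross-section is a single solid region. Undo the 35° rotation: the query point maps to (0.631, 2.122) in the un-rotated model frame. The nearest boundary edge runs (2.38, 4.12)→(0.00, 4.76); distance from the point to it = 2.39 mm. The point is inside the cross-section and 2.39 mm from the nearest boundary — more than the 1.8 mm shell width (3 × 0.6), so it's in the infill interior.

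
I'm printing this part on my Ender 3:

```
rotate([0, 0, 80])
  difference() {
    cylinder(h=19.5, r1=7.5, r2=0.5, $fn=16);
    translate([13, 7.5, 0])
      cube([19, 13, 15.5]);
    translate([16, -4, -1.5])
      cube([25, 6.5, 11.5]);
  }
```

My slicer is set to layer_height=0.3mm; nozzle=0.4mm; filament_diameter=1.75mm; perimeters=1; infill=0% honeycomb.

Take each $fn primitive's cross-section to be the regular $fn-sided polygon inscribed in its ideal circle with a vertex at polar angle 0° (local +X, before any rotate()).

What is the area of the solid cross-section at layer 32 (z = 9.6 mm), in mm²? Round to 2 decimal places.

At z = 9.6 mm: the cone: at t=0.492 of its height the radius interpolates to r₁+(r₂−r₁)t = 4.054, giving a regular 16-gon of that circumradius (area = (16/2)·4.054²·sin(360°/16) = 50.31 mm²); the 19×13 cube at (13, 7.5) contributes its full rectangle (area 247.00 mm²); the cube at (16, -4) is present — its section is the full 25×6.5 rectangle (area 162.50 mm²); Taking the first minus the rest: starting from the cone (50.31 mm²), the 19×13 cube at (13, 7.5) misses the remaining region (no effect); the 25×6.5 cube at (16, -4) misses the remaining region (no effect) — area = 50.31 mm²; (whole slice rotated 80° about Z — lengths, areas and connectivity unchanged). Overall, the cross-section is a single solid region. Net area = 50.31 mm².

50.31 mm²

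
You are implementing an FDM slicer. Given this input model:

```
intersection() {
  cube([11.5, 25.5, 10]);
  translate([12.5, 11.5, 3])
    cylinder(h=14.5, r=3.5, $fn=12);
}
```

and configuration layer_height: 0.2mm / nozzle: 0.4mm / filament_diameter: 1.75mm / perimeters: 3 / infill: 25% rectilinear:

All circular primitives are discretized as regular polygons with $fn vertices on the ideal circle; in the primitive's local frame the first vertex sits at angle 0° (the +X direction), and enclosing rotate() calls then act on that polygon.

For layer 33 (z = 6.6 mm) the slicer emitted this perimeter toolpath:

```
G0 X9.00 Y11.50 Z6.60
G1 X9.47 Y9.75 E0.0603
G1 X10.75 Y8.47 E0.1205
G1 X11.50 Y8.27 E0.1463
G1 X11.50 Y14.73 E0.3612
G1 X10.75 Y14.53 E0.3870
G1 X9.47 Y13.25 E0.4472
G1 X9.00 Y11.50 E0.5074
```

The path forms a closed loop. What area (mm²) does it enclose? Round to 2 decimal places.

11.64 mm²

Apply the shoelace formula to the sequence of (X, Y) vertices; enclosed area = 11.64 mm².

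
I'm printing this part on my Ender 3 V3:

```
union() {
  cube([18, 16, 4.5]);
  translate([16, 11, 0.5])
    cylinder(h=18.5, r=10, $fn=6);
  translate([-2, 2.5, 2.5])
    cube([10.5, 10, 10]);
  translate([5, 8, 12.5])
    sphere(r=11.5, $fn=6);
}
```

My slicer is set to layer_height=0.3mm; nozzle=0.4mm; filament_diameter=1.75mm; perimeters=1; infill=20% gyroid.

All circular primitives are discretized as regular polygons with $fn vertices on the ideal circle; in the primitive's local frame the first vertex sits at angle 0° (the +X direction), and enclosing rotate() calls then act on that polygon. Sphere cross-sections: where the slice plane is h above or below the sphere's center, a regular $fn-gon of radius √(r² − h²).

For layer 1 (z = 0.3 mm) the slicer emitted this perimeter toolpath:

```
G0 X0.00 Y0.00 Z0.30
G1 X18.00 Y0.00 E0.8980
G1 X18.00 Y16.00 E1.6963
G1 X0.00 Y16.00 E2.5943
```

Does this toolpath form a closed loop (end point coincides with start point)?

Start point (G0): (0.00, 0.00). End point (last G1): the path does not return to the start — open.

no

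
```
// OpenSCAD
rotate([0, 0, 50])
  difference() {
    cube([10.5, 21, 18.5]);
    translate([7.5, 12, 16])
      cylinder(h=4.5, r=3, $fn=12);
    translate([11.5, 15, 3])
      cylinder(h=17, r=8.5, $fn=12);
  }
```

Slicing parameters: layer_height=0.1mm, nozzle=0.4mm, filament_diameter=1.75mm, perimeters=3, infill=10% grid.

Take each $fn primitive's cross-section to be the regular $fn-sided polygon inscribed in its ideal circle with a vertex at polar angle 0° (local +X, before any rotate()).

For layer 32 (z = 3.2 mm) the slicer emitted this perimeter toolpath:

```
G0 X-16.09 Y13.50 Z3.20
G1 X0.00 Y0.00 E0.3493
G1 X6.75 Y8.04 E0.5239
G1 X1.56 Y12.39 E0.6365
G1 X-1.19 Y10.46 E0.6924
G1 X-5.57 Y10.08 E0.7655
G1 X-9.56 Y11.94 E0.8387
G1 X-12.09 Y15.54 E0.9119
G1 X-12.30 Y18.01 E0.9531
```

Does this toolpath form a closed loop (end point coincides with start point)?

Start point (G0): (-16.09, 13.50). End point (last G1): the path does not return to the start — open.

no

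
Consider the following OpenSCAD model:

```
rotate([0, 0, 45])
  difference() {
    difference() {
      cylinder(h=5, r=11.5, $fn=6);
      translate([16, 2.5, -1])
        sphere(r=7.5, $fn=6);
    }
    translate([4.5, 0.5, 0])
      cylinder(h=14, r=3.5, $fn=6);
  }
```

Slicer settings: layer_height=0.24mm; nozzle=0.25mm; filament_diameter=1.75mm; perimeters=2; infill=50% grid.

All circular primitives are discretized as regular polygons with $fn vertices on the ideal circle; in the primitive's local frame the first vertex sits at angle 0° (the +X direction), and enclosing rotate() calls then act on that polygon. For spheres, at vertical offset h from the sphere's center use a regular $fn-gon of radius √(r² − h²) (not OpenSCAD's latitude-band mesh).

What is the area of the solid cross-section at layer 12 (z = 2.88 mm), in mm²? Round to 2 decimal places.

At z = 2.88 mm: the cylinder: section is a regular 6-gon, circumradius r=11.5 (area = (6/2)·11.500²·sin(360°/6) = 343.60 mm²); the r=7.5 sphere at (16, 2.5) contributes a regular 6-gon of circumradius √(7.5²−3.88²) = 6.418 (area = (6/2)·6.418²·sin(360°/6) = 107.03 mm²); Taking the first minus the rest: starting from the r=11.5 cylinder (343.60 mm²), the r=7.5 sphere at (16, 2.5) partially overlaps it — only the 1.38 mm² overlap (of its 107.03 mm²) is removed, clipping the outline — area = 342.21 mm²; the r=3.5 cylinder at (4.5, 0.5) contributes a regular 6-gon of circumradius 3.5 (area = (6/2)·3.500²·sin(360°/6) = 31.83 mm²); Subtracting the remaining from the first: starting from that combined region (342.21 mm²), the r=3.5 cylinder at (4.5, 0.5) lies wholly inside it (removes its full 31.83 mm² and its 21.00 mm outline becomes a hole wall) — area = 310.39 mm²; (whole slice rotated 45° about Z — lengths, areas and connectivity unchanged). Overall, the cross-section is one region with 1 hole. Net area = 310.39 mm².

310.39 mm²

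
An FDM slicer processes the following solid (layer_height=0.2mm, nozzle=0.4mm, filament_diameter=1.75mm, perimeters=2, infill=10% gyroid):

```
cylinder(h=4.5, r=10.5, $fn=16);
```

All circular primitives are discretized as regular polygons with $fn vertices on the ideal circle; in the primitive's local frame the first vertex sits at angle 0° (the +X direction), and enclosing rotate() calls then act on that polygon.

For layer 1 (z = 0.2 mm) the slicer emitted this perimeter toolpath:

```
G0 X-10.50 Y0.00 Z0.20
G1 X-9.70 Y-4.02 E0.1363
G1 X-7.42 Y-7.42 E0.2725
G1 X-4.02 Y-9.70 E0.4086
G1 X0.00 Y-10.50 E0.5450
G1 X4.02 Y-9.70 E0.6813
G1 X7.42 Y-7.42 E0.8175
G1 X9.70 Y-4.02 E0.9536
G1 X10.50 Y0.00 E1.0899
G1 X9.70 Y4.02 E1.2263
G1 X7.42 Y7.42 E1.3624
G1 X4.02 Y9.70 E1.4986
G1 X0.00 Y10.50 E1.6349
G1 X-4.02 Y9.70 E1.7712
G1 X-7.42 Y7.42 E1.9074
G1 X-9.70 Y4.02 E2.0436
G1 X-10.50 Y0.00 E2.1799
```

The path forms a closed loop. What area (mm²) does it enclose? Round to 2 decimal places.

337.42 mm²

Apply the shoelace formula to the sequence of (X, Y) vertices; enclosed area = 337.42 mm².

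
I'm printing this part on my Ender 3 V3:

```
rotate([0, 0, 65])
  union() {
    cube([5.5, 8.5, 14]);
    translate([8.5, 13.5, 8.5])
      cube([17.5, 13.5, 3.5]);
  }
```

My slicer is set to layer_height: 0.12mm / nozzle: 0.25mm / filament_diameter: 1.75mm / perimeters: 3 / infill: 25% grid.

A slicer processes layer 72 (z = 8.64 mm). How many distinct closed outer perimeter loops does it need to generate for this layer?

2

At z = 8.64 mm: the cube is present — its section is the full 5.5×8.5 rectangle; the 17.5×13.5 cube at (8.5, 13.5) contributes its full rectangle; Merging all regions: the 2 present regions are separate (no shared area or edge), so areas and boundary lengths simply add and each stays a separate island — 2 connected regions; (rotated 65° about Z; rotation is an isometry so areas/perimeters/island counts are preserved). The result has 2 disconnected regions.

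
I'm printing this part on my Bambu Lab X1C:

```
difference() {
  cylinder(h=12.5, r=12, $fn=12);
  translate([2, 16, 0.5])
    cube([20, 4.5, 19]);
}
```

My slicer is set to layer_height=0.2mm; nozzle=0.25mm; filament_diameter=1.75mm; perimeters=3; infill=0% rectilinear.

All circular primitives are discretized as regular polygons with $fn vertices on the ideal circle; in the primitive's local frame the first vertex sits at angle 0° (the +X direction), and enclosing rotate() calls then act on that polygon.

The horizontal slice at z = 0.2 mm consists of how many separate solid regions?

1

At z = 0.2 mm: the cylinder: section is a regular 12-gon, circumradius r=12; the cube at (2, 16) does not reach this height (z outside [0.5, 19.5]); Subtracting the remaining from the first: none of the subtracted shapes is present at this height, so the r=12 cylinder is unchanged — 1 connected region. The result has 1 disconnected region.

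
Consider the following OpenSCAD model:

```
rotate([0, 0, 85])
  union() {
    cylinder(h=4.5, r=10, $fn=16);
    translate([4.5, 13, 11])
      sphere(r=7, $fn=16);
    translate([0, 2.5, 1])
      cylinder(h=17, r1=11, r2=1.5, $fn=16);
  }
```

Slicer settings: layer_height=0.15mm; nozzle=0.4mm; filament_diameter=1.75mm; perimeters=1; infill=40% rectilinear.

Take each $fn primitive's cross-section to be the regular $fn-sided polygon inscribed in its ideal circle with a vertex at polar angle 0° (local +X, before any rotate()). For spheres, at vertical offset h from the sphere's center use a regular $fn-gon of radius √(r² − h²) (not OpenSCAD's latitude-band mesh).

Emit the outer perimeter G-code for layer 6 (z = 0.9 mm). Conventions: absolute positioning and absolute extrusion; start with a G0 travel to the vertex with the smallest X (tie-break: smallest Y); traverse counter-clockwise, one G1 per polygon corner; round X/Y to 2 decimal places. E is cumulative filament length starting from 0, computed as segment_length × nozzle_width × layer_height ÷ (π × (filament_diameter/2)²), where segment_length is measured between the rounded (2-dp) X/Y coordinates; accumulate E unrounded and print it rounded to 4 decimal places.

G0 X-9.96 Y0.87 Z0.90
G1 X-9.54 Y-3.01 E0.0974
G1 X-7.66 Y-6.43 E0.1947
G1 X-4.62 Y-8.87 E0.2919
G1 X-0.87 Y-9.96 E0.3894
G1 X3.01 Y-9.54 E0.4867
G1 X6.43 Y-7.66 E0.5841
G1 X8.87 Y-4.62 E0.6813
G1 X9.96 Y-0.87 E0.7787
G1 X9.54 Y3.01 E0.8761
G1 X7.66 Y6.43 E0.9734
G1 X4.62 Y8.87 E1.0707
G1 X0.87 Y9.96 E1.1681
G1 X-3.01 Y9.54 E1.2654
G1 X-6.43 Y7.66 E1.3628
G1 X-8.87 Y4.62 E1.4600
G1 X-9.96 Y0.87 E1.5574

At z = 0.9 mm: the cylinder: section is a regular 16-gon, circumradius r=10; the sphere at (4.5, 13) does not reach this height (|z−center|=10.100 > r=7); the cone at (0, 2.5) is not intersected at this z (z outside [1, 18]); Taking the union: only the r=10 cylinder is present, so the union is just that shape — 1 connected region; (whole slice rotated 85° about Z — lengths, areas and connectivity unchanged). The outline is a single polygon with 16 vertices. Extrusion per mm of travel: 0.4 × 0.15 / (π × 0.875²) = 0.024945. Accumulating E over each segment gives final E = 1.5574.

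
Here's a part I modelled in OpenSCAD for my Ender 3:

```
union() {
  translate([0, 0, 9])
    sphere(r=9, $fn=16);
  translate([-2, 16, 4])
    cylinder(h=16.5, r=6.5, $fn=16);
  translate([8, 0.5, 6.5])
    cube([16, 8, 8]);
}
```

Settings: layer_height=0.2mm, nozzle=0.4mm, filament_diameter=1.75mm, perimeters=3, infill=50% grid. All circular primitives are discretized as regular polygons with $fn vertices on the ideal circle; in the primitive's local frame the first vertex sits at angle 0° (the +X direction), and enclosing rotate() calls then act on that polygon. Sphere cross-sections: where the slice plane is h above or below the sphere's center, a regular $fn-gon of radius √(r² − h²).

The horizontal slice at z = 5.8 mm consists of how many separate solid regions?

At z = 5.8 mm: the sphere: section is a regular 16-gon, circumradius = √(r²−h²) = √(9²−3.2²) = 8.412; the r=6.5 cylinder at (-2, 16) gives a regular 16-gon of circumradius 6.5 (constant along its height); the cube at (8, 0.5) does not reach this height (z outside [6.5, 14.5]); Merging all regions: the 2 present regions are separate (no shared area or edge), so areas and boundary lengths simply add and each stays a separate island — 2 connected regions. The result has 2 disconnected regions.

2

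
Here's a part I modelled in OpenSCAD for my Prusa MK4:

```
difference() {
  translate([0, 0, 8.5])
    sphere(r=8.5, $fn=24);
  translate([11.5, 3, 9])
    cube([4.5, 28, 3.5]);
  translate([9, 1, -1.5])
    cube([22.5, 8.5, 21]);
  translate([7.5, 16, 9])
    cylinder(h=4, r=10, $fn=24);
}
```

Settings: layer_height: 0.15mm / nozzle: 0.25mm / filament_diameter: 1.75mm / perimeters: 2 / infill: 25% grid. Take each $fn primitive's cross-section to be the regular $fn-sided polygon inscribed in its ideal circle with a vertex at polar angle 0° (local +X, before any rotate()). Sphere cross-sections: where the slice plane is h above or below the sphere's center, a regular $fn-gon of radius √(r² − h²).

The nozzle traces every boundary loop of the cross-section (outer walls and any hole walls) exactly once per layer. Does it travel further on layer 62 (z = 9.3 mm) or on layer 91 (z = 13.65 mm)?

layer 62 (z = 9.3 mm)

Layer 62 (z = 9.3): the r=8.5 sphere contributes a regular 24-gon of circumradius √(8.5²−0.8²) = 8.462 (perimeter = 2·24·8.462·sin(180°/24) = 53.02 mm); the cube at (11.5, 3) is present — its section is the full 4.5×28 rectangle (perimeter 65.00 mm); the cube at (9, 1) (footprint 22.5×8.5) is included at this height (perimeter 62.00 mm); the r=10 cylinder at (7.5, 16) gives a regular 24-gon of circumradius 10 (constant along its height) (perimeter = 2·24·10.000·sin(180°/24) = 62.65 mm); Subtracting the remaining from the first: starting from the r=8.5 sphere, the 4.5×28 cube at (11.5, 3) misses the remaining region (no effect); the 22.5×8.5 cube at (9, 1) misses the remaining region (no effect); the r=10 cylinder at (7.5, 16) partially overlaps it — only the 2.27 mm² overlap (of its 310.58 mm²) is removed, clipping the outline — boundary = 53.00 mm. So its perimeter = 53.00 mm. Layer 91 (z = 13.65): the r=8.5 sphere slices to a regular 24-gon of circumradius 6.762 (√(r²−h²) with h=5.15 from center) (perimeter = 2·24·6.762·sin(180°/24) = 42.37 mm); the cube at (11.5, 3) does not reach this height (z outside [9, 12.5]); the 22.5×8.5 cube at (9, 1) contributes its full rectangle (perimeter 62.00 mm); the cylinder at (7.5, 16) does not reach this height (z outside [9, 13]); Taking the first minus the rest: starting from the r=8.5 sphere, the 22.5×8.5 cube at (9, 1) misses the remaining region (no effect) — boundary = 42.37 mm. So its perimeter = 42.37 mm. Layer 62 is larger (53.00 vs 42.37 mm).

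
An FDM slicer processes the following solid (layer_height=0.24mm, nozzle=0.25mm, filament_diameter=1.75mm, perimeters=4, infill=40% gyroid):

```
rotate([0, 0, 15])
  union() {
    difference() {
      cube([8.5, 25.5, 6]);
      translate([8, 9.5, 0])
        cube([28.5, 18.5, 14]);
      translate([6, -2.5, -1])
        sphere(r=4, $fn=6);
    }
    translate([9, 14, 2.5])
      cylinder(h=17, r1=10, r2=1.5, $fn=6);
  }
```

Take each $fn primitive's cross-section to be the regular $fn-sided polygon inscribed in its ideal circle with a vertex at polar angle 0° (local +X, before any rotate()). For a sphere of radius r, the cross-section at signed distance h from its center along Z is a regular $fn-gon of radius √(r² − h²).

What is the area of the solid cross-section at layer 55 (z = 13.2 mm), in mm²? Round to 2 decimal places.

At z = 13.2 mm: the cube is not intersected at this z (z outside [0, 6]); the cube at (8, 9.5) is present — its section is the full 28.5×18.5 rectangle (area 527.25 mm²); the sphere at (6, -2.5) is not intersected at this z (|z−center|=14.200 > r=4); Taking the first minus the rest: the first operand is absent here, so nothing remains; the cone at (9, 14): at t=0.629 of its height the radius interpolates to r₁+(r₂−r₁)t = 4.650, giving a regular 6-gon of that circumradius (area = (6/2)·4.650²·sin(360°/6) = 56.18 mm²); Combining (union): only the cone at (9, 14) is present, so the union is just that shape — area = 56.18 mm²; (whole slice rotated 15° about Z — lengths, areas and connectivity unchanged). Overall, the cross-section is a single solid region. Net area = 56.18 mm².

56.18 mm²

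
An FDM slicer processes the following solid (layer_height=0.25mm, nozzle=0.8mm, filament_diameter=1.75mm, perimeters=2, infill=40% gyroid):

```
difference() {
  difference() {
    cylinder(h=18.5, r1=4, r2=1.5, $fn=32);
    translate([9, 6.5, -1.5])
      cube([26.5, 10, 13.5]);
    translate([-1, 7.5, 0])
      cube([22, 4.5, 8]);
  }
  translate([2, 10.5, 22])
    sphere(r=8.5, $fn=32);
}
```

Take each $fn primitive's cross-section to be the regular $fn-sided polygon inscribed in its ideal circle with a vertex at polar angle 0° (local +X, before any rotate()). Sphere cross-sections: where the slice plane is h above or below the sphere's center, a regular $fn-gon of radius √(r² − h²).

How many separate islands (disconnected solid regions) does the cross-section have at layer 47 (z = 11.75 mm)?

1

At z = 11.75 mm: the cone (r1=4→r2=1.5) has section circumradius 2.412 here — a regular 32-gon; the cube at (9, 6.5) (footprint 26.5×10) is included at this height; the cube at (-1, 7.5) is absent (z outside [0, 8]); Subtracting the remaining from the first: starting from the cone, the 26.5×10 cube at (9, 6.5) misses the remaining region (no effect) — 1 connected region; the sphere at (2, 10.5) is absent (|z−center|=10.250 > r=8.5); After the difference (first − rest): none of the subtracted shapes is present at this height, so that combined region is unchanged — 1 connected region. Overall, the cross-section is a single solid region. Island count = 1.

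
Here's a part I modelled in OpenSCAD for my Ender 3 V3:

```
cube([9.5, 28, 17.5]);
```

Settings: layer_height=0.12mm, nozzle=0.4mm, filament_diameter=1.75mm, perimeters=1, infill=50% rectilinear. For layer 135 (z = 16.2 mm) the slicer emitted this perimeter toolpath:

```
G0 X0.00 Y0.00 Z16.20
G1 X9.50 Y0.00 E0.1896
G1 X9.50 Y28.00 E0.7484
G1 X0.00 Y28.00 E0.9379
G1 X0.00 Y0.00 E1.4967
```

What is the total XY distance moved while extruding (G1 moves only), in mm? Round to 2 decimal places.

Sum the Euclidean lengths of each G1 segment: total = 75.00 mm.

75.00 mm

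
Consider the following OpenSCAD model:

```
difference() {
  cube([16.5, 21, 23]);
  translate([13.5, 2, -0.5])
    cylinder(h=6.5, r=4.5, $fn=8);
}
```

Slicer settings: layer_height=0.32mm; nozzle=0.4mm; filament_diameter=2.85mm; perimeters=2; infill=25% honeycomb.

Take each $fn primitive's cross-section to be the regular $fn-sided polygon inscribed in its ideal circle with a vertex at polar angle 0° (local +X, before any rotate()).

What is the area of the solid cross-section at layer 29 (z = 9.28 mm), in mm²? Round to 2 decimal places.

346.50 mm²

At z = 9.28 mm: the cube (footprint 16.5×21) is included at this height (area 346.50 mm²); the cylinder at (13.5, 2) is not intersected at this z (z outside [-0.5, 6]); Subtracting the remaining from the first: none of the subtracted shapes is present at this height, so the 16.5×21 cube is unchanged — area = 346.50 mm². Overall, the cross-section is a single solid region. Net area = 346.50 mm².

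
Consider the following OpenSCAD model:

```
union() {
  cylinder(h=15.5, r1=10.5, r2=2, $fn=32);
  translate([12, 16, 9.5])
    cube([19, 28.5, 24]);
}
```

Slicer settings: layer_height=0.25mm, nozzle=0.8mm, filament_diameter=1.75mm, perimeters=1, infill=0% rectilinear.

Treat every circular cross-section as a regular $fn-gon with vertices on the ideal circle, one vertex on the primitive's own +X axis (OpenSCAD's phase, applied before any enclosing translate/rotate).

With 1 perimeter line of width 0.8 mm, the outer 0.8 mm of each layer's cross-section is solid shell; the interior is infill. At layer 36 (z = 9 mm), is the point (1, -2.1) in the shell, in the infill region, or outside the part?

infill

At z = 9 mm: the cone (r1=10.5→r2=2) has section circumradius 5.565 here — a regular 32-gon; the cube at (12, 16) is absent (z outside [9.5, 33.5]); Combining (union): only the cone is present, so the union is just that shape — 1 connected region. Overall, the cross-section is a single solid region. The nearest boundary edge runs (2.13, -5.14)→(3.09, -4.63); distance from the point to it = 3.21 mm. The point is inside the cross-section and 3.21 mm from the nearest boundary — more than the 0.8 mm shell width (1 × 0.8), so it's in the infill interior.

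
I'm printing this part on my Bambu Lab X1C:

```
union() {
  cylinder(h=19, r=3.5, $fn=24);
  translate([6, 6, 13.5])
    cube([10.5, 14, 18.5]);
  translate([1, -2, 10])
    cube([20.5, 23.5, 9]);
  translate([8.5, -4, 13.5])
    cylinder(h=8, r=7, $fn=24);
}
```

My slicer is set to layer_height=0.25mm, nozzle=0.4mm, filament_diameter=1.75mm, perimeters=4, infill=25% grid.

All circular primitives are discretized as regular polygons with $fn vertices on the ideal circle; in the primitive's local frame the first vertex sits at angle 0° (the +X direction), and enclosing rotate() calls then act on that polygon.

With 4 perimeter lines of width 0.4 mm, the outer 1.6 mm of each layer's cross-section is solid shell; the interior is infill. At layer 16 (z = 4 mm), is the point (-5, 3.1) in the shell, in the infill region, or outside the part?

outside

At z = 4 mm: the r=3.5 cylinder gives a regular 24-gon of circumradius 3.5 (constant along its height); the cube at (6, 6) does not reach this height (z outside [13.5, 32]); the cube at (1, -2) does not reach this height (z outside [10, 19]); the cylinder at (8.5, -4) does not reach this height (z outside [13.5, 21.5]); Taking the union: only the r=3.5 cylinder is present, so the union is just that shape — 1 connected region. Overall, the cross-section is a single solid region. The nearest boundary edge runs (-2.47, 2.47)→(-3.03, 1.75); distance from the point to it = 2.39 mm. The point is not inside any of the regions above, so it lies outside the cross-section (2.39 mm from the nearest boundary).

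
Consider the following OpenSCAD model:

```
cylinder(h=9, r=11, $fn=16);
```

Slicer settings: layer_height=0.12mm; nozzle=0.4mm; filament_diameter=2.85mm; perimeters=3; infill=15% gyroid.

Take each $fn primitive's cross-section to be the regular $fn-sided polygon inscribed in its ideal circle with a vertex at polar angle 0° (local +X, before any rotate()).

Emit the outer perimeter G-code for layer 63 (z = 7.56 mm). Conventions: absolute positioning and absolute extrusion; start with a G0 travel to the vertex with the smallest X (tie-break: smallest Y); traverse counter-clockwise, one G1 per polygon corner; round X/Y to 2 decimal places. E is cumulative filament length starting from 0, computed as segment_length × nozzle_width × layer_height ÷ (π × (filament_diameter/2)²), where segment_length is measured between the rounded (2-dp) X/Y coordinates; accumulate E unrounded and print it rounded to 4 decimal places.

At z = 7.56 mm: the r=11 cylinder contributes a regular 16-gon of circumradius 11. The outline is a single polygon with 16 vertices. Extrusion per mm of travel: 0.4 × 0.12 / (π × 1.425²) = 0.007524. Accumulating E over each segment gives final E = 0.5167.

G0 X-11.00 Y0.00 Z7.56
G1 X-10.16 Y-4.21 E0.0323
G1 X-7.78 Y-7.78 E0.0646
G1 X-4.21 Y-10.16 E0.0969
G1 X0.00 Y-11.00 E0.1292
G1 X4.21 Y-10.16 E0.1615
G1 X7.78 Y-7.78 E0.1938
G1 X10.16 Y-4.21 E0.2260
G1 X11.00 Y0.00 E0.2583
G1 X10.16 Y4.21 E0.2906
G1 X7.78 Y7.78 E0.3229
G1 X4.21 Y10.16 E0.3552
G1 X0.00 Y11.00 E0.3875
G1 X-4.21 Y10.16 E0.4198
G1 X-7.78 Y7.78 E0.4521
G1 X-10.16 Y4.21 E0.4844
G1 X-11.00 Y0.00 E0.5167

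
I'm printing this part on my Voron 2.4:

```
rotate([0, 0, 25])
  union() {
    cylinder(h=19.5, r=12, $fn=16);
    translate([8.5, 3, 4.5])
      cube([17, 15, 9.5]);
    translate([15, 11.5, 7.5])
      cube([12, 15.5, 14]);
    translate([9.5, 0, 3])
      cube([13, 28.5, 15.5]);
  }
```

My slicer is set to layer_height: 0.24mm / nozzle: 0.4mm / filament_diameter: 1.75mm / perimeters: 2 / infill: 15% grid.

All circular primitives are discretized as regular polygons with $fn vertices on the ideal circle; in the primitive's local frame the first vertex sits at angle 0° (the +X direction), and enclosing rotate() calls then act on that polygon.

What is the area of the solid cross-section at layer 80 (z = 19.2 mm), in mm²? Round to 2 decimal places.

626.85 mm²

At z = 19.2 mm: the r=12 cylinder contributes a regular 16-gon of circumradius 12 (area = (16/2)·12.000²·sin(360°/16) = 440.85 mm²); the cube at (8.5, 3) is not intersected at this z (z outside [4.5, 14]); the cube at (15, 11.5) (footprint 12×15.5) is included at this height (area 186.00 mm²); the cube at (9.5, 0) does not reach this height (z outside [3, 18.5]); Combining (union): the 2 present regions are separate (no shared area or edge), so areas and boundary lengths simply add and each stays a separate island — area = 626.85 mm²; (whole slice rotated 25° about Z — lengths, areas and connectivity unchanged). Overall, the cross-section has 2 separate islands. Net area = 626.85 mm².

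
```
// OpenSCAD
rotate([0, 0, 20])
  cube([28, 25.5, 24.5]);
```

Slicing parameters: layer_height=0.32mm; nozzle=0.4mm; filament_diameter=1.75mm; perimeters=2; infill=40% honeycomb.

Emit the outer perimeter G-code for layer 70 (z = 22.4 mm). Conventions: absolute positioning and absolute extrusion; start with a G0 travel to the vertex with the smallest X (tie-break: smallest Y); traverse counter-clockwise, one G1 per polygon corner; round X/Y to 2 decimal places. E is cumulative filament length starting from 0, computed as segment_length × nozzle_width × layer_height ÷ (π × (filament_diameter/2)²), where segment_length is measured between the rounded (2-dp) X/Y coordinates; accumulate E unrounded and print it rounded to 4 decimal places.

G0 X-8.72 Y23.96 Z22.40
G1 X0.00 Y0.00 E1.3569
G1 X26.31 Y9.58 E2.8469
G1 X17.59 Y33.54 E4.2038
G1 X-8.72 Y23.96 E5.6938

At z = 22.4 mm: the 28×25.5 cube contributes its full rectangle; (whole slice rotated 20° about Z — lengths, areas and connectivity unchanged). The outline is a single polygon with 4 vertices. Extrusion per mm of travel: 0.4 × 0.32 / (π × 0.875²) = 0.053216. Accumulating E over each segment gives final E = 5.6938.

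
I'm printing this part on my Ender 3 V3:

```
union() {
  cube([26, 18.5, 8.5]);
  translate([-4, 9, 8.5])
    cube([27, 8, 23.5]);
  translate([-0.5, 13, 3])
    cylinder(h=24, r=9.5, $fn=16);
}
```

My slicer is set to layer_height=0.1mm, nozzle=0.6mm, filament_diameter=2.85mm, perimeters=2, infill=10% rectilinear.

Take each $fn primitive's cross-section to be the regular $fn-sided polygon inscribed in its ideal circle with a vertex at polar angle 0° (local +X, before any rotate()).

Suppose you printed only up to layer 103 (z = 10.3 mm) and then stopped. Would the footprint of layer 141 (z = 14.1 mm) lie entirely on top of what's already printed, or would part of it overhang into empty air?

Compare the two slices. At z = 10.3: the cube is not intersected at this z (z outside [0, 8.5]); the cube at (-4, 9) (footprint 27×8) is included at this height (area 216.00 mm²); the r=9.5 cylinder at (-0.5, 13) contributes a regular 16-gon of circumradius 9.5 (area = (16/2)·9.500²·sin(360°/16) = 276.30 mm²); Merging all regions: the regions partially overlap — summed areas 492.30 mm² minus the doubly-counted overlap 100.76 mm² gives 391.54 mm² — area = 391.54 mm². At z = 14.1: the cube is not intersected at this z (z outside [0, 8.5]); the cube at (-4, 9) (footprint 27×8) is included at this height (area 216.00 mm²); the r=9.5 cylinder at (-0.5, 13) contributes a regular 16-gon of circumradius 9.5 (area = (16/2)·9.500²·sin(360°/16) = 276.30 mm²); Taking the union: the regions partially overlap — summed areas 492.30 mm² minus the doubly-counted overlap 100.76 mm² gives 391.54 mm² — area = 391.54 mm². Checking containment: the cross-section at z = 14.1 is a subset of the cross-section at z = 10.3.

entirely on top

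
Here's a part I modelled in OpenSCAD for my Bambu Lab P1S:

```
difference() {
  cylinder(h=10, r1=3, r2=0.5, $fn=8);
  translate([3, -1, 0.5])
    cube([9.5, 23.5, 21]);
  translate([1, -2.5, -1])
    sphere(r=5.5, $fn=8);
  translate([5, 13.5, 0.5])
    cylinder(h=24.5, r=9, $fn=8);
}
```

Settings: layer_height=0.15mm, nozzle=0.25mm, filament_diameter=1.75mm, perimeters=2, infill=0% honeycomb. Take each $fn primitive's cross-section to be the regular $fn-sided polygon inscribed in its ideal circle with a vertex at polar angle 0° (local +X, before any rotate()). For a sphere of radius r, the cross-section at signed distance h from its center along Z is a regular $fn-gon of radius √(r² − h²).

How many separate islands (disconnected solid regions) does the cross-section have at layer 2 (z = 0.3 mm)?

At z = 0.3 mm: the cone contributes a regular 8-gon of circumradius 2.925 (interpolated between r1=3 and r2=0.5 at t=0.030); the cube at (3, -1) does not reach this height (z outside [0.5, 21.5]); the sphere at (1, -2.5): section is a regular 8-gon, circumradius = √(r²−h²) = √(5.5²−1.3²) = 5.344; the cylinder at (5, 13.5) is not intersected at this z (z outside [0.5, 25]); Subtracting the remaining from the first: starting from the cone, the r=5.5 sphere at (1, -2.5) partially overlaps it — only the 22.97 mm² overlap (of its 80.78 mm²) is removed, clipping the outline — 1 connected region. Overall, the cross-section is a single solid region. Island count = 1.

1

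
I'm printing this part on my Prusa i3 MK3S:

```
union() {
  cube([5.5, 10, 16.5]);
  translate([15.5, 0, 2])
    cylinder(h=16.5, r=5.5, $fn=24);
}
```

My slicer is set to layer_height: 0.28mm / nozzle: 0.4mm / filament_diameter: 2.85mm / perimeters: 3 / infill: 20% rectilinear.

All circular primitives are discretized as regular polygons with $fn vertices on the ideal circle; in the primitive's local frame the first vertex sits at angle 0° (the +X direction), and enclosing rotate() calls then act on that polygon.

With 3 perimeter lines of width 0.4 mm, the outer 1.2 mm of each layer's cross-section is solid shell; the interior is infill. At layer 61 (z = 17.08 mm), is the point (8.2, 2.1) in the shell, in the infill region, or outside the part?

At z = 17.08 mm: the cube is absent (z outside [0, 16.5]); the r=5.5 cylinder at (15.5, 0) contributes a regular 24-gon of circumradius 5.5; Taking the union: only the r=5.5 cylinder at (15.5, 0) is present, so the union is just that shape — 1 connected region. Overall, the cross-section is a single solid region. The nearest boundary edge runs (10.74, 2.75)→(10.19, 1.42); distance from the point to it = 2.10 mm. The point is not inside any of the regions above, so it lies outside the cross-section (2.10 mm from the nearest boundary).

outside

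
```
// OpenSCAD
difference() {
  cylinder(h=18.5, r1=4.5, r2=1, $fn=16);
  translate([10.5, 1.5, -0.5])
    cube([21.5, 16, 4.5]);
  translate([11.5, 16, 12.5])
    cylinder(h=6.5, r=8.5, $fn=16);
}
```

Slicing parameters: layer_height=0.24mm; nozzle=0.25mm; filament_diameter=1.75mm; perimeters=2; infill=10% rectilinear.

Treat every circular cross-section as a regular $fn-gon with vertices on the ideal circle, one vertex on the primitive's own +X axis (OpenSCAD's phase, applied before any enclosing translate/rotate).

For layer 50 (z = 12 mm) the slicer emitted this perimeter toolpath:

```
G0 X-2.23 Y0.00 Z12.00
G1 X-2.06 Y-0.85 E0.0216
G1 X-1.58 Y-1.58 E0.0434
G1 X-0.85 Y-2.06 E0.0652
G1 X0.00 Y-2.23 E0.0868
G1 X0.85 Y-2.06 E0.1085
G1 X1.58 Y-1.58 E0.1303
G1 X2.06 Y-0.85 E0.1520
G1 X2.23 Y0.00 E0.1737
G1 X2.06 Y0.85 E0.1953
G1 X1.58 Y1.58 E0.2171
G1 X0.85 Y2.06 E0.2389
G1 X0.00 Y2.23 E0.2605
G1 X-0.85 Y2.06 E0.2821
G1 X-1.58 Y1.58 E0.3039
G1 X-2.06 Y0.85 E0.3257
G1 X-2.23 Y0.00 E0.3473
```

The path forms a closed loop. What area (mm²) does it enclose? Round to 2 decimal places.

Apply the shoelace formula to the sequence of (X, Y) vertices; enclosed area = 15.23 mm².

15.23 mm²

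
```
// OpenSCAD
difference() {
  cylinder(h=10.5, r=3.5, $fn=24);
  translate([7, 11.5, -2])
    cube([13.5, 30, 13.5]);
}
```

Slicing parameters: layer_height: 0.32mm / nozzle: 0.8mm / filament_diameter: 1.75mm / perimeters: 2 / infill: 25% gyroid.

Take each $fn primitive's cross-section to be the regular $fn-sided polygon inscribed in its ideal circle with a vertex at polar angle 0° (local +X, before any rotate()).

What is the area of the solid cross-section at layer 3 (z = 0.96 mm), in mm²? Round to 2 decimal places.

At z = 0.96 mm: the r=3.5 cylinder contributes a regular 24-gon of circumradius 3.5 (area = (24/2)·3.500²·sin(360°/24) = 38.05 mm²); the 13.5×30 cube at (7, 11.5) contributes its full rectangle (area 405.00 mm²); Subtracting the remaining from the first: starting from the r=3.5 cylinder (38.05 mm²), the 13.5×30 cube at (7, 11.5) misses the remaining region (no effect) — area = 38.05 mm². Overall, the cross-section is a single solid region. Net area = 38.05 mm².

38.05 mm²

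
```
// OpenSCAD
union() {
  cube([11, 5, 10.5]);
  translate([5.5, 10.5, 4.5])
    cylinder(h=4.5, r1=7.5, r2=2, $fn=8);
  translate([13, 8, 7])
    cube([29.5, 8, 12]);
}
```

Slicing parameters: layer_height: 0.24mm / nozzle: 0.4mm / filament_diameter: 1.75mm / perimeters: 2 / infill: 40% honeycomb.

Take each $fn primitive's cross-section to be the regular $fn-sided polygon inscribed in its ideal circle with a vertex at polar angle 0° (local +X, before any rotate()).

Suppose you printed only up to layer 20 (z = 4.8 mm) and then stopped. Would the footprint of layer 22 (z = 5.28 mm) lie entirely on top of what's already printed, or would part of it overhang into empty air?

Compare the two slices. At z = 4.8: the 11×5 cube contributes its full rectangle (area 55.00 mm²); the cone at (5.5, 10.5) contributes a regular 8-gon of circumradius 7.133 (interpolated between r1=7.5 and r2=2 at t=0.067) (area = (8/2)·7.133²·sin(360°/8) = 143.92 mm²); the cube at (13, 8) is absent (z outside [7, 19]); Combining (union): the regions partially overlap — summed areas 198.92 mm² minus the doubly-counted overlap 6.44 mm² gives 192.48 mm² — area = 192.48 mm². At z = 5.28: the cube (footprint 11×5) is included at this height (area 55.00 mm²); the cone at (5.5, 10.5): at t=0.173 of its height the radius interpolates to r₁+(r₂−r₁)t = 6.547, giving a regular 8-gon of that circumradius (area = (8/2)·6.547²·sin(360°/8) = 121.22 mm²); the cube at (13, 8) is absent (z outside [7, 19]); Merging all regions: the regions partially overlap — summed areas 176.22 mm² minus the doubly-counted overlap 2.64 mm² gives 173.58 mm² — area = 173.58 mm². Checking containment: the cross-section at z = 5.28 is a subset of the cross-section at z = 4.8.

entirely on top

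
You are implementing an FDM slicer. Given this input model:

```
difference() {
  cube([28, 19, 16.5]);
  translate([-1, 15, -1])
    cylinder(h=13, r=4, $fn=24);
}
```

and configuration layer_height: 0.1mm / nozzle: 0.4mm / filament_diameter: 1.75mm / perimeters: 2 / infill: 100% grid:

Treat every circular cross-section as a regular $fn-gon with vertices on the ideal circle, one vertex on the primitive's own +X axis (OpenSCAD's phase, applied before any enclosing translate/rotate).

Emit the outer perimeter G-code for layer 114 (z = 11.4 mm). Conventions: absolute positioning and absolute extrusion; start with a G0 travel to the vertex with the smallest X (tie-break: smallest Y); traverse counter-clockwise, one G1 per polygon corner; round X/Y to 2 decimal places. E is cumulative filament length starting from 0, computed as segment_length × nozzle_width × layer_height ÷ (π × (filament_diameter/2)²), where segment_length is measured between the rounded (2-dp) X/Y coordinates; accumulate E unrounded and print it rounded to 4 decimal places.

At z = 11.4 mm: the 28×19 cube contributes its full rectangle; the r=4 cylinder at (-1, 15) contributes a regular 24-gon of circumradius 4; Subtracting the remaining from the first: starting from the 28×19 cube, the r=4 cylinder at (-1, 15) partially overlaps it — only the 16.98 mm² overlap (of its 49.69 mm²) is removed, clipping the outline — 1 connected region. The outline is a single polygon with 17 vertices. Extrusion per mm of travel: 0.4 × 0.1 / (π × 0.875²) = 0.016630. Accumulating E over each segment gives final E = 1.6093.

G0 X0.00 Y0.00 Z11.40
G1 X28.00 Y0.00 E0.4656
G1 X28.00 Y19.00 E0.7816
G1 X0.00 Y19.00 E1.2473
G1 X0.00 Y18.87 E1.2494
G1 X0.04 Y18.86 E1.2501
G1 X1.00 Y18.46 E1.2674
G1 X1.83 Y17.83 E1.2847
G1 X2.46 Y17.00 E1.3021
G1 X2.86 Y16.04 E1.3194
G1 X3.00 Y15.00 E1.3368
G1 X2.86 Y13.96 E1.3543
G1 X2.46 Y13.00 E1.3715
G1 X1.83 Y12.17 E1.3889
G1 X1.00 Y11.54 E1.4062
G1 X0.04 Y11.14 E1.4235
G1 X0.00 Y11.13 E1.4242
G1 X0.00 Y0.00 E1.6093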